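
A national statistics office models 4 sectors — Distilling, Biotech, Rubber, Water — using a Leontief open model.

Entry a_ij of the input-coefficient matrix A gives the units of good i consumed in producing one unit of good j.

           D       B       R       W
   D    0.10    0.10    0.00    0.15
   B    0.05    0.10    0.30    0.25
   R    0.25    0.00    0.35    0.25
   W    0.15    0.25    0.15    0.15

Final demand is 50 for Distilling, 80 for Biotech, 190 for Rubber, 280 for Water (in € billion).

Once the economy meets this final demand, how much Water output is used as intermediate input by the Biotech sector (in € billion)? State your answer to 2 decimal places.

I − A =
  [   0.90    -0.10     0.00    -0.15]
  [  -0.05     0.90    -0.30    -0.25]
  [  -0.25     0.00     0.65    -0.25]
  [  -0.15    -0.25    -0.15     0.85]
Compute the cofactors C_ij = (−1)^(i+j)·(3×3 minor ij) of I−A; the adjugate is their transpose:
adj(I−A) = Cᵀ =
  [ 0.404125   0.075875   0.060750   0.111500]
  [ 0.134500   0.443250   0.257625   0.229875]
  [ 0.212500   0.090625   0.602125   0.241250]
  [ 0.148375   0.159750   0.192750   0.515750]
det(I−A) = Σ_j (I−A)_1j·C_1j = (0.90)(0.404125) + (-0.10)(0.134500) + (0.00)(0.212500) + (-0.15)(0.148375) = 0.32800625
(I − A)⁻¹ = adj(I−A) / det(I−A) ≈
  [   1.2321     0.2313     0.1852     0.3399]
  [   0.4101     1.3513     0.7854     0.7008]
  [   0.6479     0.2763     1.8357     0.7355]
  [   0.4524     0.4870     0.5876     1.5724]
First solve x = (I − A)⁻¹ d = adj(I−A)·d / det(I−A); in particular x_B = (0.134500·50 + 0.443250·80 + 0.257625·190 + 0.229875·280) / 0.32800625 = 155.49875 / 0.32800625 ≈ 474.0725.
Intermediate flow from W to B: z_WB = a_WB · x_B = 0.25 × 155.49875 / 0.32800625 = 38.8746875 / 0.32800625 ≈ 118.52.

z_WB = 118.52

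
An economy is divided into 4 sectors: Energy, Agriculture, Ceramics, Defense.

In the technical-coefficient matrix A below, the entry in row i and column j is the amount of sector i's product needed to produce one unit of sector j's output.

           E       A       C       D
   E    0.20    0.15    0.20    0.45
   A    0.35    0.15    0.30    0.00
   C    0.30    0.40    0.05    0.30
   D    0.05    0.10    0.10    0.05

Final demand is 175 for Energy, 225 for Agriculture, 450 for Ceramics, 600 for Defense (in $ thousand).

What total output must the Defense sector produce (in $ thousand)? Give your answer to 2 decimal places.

I − A =
  [   0.80    -0.15    -0.20    -0.45]
  [  -0.35     0.85    -0.30     0.00]
  [  -0.30    -0.40     0.95    -0.30]
  [  -0.05    -0.10    -0.10     0.95]
Compute the cofactors C_ij = (−1)^(i+j)·(3×3 minor ij) of I−A; the adjugate is their transpose:
adj(I−A) = Cᵀ =
  [ 0.618625   0.273625   0.256000   0.373875]
  [ 0.395375   0.603125   0.303500   0.283125]
  [ 0.398500   0.377500   0.561250   0.366000]
  [ 0.116125   0.117625   0.104500   0.407625]
det(I−A) = Σ_j (I−A)_1j·C_1j = (0.80)(0.618625) + (-0.15)(0.395375) + (-0.20)(0.398500) + (-0.45)(0.116125) = 0.3036375
(I − A)⁻¹ = adj(I−A) / det(I−A) ≈
  [   2.0374     0.9012     0.8431     1.2313]
  [   1.3021     1.9863     0.9995     0.9324]
  [   1.3124     1.2433     1.8484     1.2054]
  [   0.3824     0.3874     0.3442     1.3425]
x = (I − A)⁻¹ d = adj(I−A)·d / det(I−A), with det(I−A) = 0.3036375:
  x_E = (0.618625·175 + 0.273625·225 + 0.256000·450 + 0.373875·600) / 0.3036375 = 509.35 / 0.3036375 ≈ 1677.49
  x_A = (0.395375·175 + 0.603125·225 + 0.303500·450 + 0.283125·600) / 0.3036375 = 511.34375 / 0.3036375 ≈ 1684.06
  x_C = (0.398500·175 + 0.377500·225 + 0.561250·450 + 0.366000·600) / 0.3036375 = 626.8375 / 0.3036375 ≈ 2064.43
  x_D = (0.116125·175 + 0.117625·225 + 0.104500·450 + 0.407625·600) / 0.3036375 = 338.3875 / 0.3036375 ≈ 1114.45

x_D = 1114.45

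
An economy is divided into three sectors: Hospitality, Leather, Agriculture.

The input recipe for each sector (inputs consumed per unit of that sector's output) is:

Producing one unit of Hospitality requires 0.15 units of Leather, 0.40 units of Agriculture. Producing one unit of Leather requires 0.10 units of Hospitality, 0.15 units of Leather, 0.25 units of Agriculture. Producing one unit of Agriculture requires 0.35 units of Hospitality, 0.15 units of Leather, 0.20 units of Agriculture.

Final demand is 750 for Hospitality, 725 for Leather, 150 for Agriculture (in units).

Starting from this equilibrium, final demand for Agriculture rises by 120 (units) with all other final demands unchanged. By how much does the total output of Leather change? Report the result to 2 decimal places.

Δx_2 = 49.35

I − A =
  [   1.00    -0.10    -0.35]
  [  -0.15     0.85    -0.15]
  [  -0.40    -0.25     0.80]
Cofactors of I−A, C_ij = (−1)^(i+j)·(minor ij) (rows/columns in the sector order above):
  C_11 = (0.85)(0.80) − (-0.15)(-0.25) = 0.6425
  C_12 = −[(-0.15)(0.80) − (-0.15)(-0.40)] = 0.1800
  C_13 = (-0.15)(-0.25) − (0.85)(-0.40) = 0.3775
  C_21 = −[(-0.10)(0.80) − (-0.35)(-0.25)] = 0.1675
  C_22 = (1.00)(0.80) − (-0.35)(-0.40) = 0.6600
  C_23 = −[(1.00)(-0.25) − (-0.10)(-0.40)] = 0.2900
  C_31 = (-0.10)(-0.15) − (-0.35)(0.85) = 0.3125
  C_32 = −[(1.00)(-0.15) − (-0.35)(-0.15)] = 0.2025
  C_33 = (1.00)(0.85) − (-0.10)(-0.15) = 0.8350
det(I−A) = Σ_j (I−A)_1j·C_1j = (1.00)(0.6425) + (-0.10)(0.1800) + (-0.35)(0.3775) = 0.492375
adj(I−A) = Cᵀ =
  [ 0.6425   0.1675   0.3125]
  [ 0.1800   0.6600   0.2025]
  [ 0.3775   0.2900   0.8350]
(I − A)⁻¹ = adj(I−A) / det(I−A) ≈
  [   1.3049     0.3402     0.6347]
  [   0.3656     1.3404     0.4113]
  [   0.7667     0.5890     1.6959]
Δx = (I − A)⁻¹ Δd with Δd having +120 in the Agriculture component and 0 elsewhere.
So Δx_2 = L_23 · (+120), where L_23 = adj(I−A)_23 / det(I−A) = 0.2025 / 0.492375.
Δx_2 = 0.2025 × (+120) / 0.492375 = 24.30 / 0.492375 ≈ 49.35.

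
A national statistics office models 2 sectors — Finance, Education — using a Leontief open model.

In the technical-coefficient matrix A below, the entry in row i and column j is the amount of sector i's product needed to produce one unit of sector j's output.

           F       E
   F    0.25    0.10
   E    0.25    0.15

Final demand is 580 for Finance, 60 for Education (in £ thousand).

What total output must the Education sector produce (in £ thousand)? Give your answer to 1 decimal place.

x_E = 310.2

I − A =
  [   0.75    -0.10]
  [  -0.25     0.85]
det(I−A) = (0.75)(0.85) − (-0.10)(-0.25) = 0.6125
adj(I−A) = [[0.85, 0.10], [0.25, 0.75]]
(I − A)⁻¹ = adj(I−A) / det(I−A) ≈
  [   1.3878     0.1633]
  [   0.4082     1.2245]
x = (I − A)⁻¹ d = adj(I−A)·d / det(I−A), with det(I−A) = 0.6125:
  x_F = (0.85·580 + 0.10·60) / 0.6125 = 499.00 / 0.6125 ≈ 814.7
  x_E = (0.25·580 + 0.75·60) / 0.6125 = 190.00 / 0.6125 ≈ 310.2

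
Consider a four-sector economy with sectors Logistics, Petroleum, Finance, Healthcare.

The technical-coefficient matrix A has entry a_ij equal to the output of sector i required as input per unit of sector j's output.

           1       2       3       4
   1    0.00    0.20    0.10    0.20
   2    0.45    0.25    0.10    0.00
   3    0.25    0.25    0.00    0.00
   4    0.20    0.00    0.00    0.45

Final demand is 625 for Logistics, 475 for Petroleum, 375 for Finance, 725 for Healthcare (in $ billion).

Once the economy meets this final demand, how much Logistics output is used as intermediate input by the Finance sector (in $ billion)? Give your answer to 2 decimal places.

z_13 = 114.66

I − A =
  [   1.00    -0.20    -0.10    -0.20]
  [  -0.45     0.75    -0.10     0.00]
  [  -0.25    -0.25     1.00     0.00]
  [  -0.20     0.00     0.00     0.55]
Compute the cofactors C_ij = (−1)^(i+j)·(3×3 minor ij) of I−A; the adjugate is their transpose:
adj(I−A) = Cᵀ =
  [ 0.39875   0.12375   0.05225   0.14500]
  [ 0.26125   0.49625   0.07575   0.09500]
  [ 0.16500   0.15500   0.33300   0.06000]
  [ 0.14500   0.04500   0.01900   0.60000]
det(I−A) = Σ_j (I−A)_1j·C_1j = (1.00)(0.39875) + (-0.20)(0.26125) + (-0.10)(0.16500) + (-0.20)(0.14500) = 0.3010
(I − A)⁻¹ = adj(I−A) / det(I−A) ≈
  [   1.3248     0.4111     0.1736     0.4817]
  [   0.8679     1.6487     0.2517     0.3156]
  [   0.5482     0.5150     1.1063     0.1993]
  [   0.4817     0.1495     0.0631     1.9934]
First solve x = (I − A)⁻¹ d = adj(I−A)·d / det(I−A); in particular x_3 = (0.16500·625 + 0.15500·475 + 0.33300·375 + 0.06000·725) / 0.3010 = 345.125 / 0.3010 ≈ 1146.5947.
Intermediate flow from 1 to 3: z_13 = a_13 · x_3 = 0.10 × 345.125 / 0.3010 = 34.5125 / 0.3010 ≈ 114.66.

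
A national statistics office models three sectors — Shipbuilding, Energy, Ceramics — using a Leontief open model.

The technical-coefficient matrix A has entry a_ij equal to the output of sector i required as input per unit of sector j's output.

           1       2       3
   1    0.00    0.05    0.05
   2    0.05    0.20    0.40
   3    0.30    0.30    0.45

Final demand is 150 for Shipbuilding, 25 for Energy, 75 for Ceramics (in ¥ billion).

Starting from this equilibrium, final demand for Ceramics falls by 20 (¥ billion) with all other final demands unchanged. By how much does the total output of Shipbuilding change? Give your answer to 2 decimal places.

I − A =
  [   1.00    -0.05    -0.05]
  [  -0.05     0.80    -0.40]
  [  -0.30    -0.30     0.55]
Cofactors of I−A, C_ij = (−1)^(i+j)·(minor ij) (rows/columns in the sector order above):
  C_11 = (0.80)(0.55) − (-0.40)(-0.30) = 0.3200
  C_12 = −[(-0.05)(0.55) − (-0.40)(-0.30)] = 0.1475
  C_13 = (-0.05)(-0.30) − (0.80)(-0.30) = 0.2550
  C_21 = −[(-0.05)(0.55) − (-0.05)(-0.30)] = 0.0425
  C_22 = (1.00)(0.55) − (-0.05)(-0.30) = 0.5350
  C_23 = −[(1.00)(-0.30) − (-0.05)(-0.30)] = 0.3150
  C_31 = (-0.05)(-0.40) − (-0.05)(0.80) = 0.0600
  C_32 = −[(1.00)(-0.40) − (-0.05)(-0.05)] = 0.4025
  C_33 = (1.00)(0.80) − (-0.05)(-0.05) = 0.7975
det(I−A) = Σ_j (I−A)_1j·C_1j = (1.00)(0.3200) + (-0.05)(0.1475) + (-0.05)(0.2550) = 0.299875
adj(I−A) = Cᵀ =
  [ 0.3200   0.0425   0.0600]
  [ 0.1475   0.5350   0.4025]
  [ 0.2550   0.3150   0.7975]
(I − A)⁻¹ = adj(I−A) / det(I−A) ≈
  [   1.0671     0.1417     0.2001]
  [   0.4919     1.7841     1.3422]
  [   0.8504     1.0504     2.6594]
Δx = (I − A)⁻¹ Δd with Δd having -20 in the Ceramics component and 0 elsewhere.
So Δx_1 = L_13 · (-20), where L_13 = adj(I−A)_13 / det(I−A) = 0.0600 / 0.299875.
Δx_1 = 0.0600 × (-20) / 0.299875 = -1.20 / 0.299875 ≈ -4.00.

Δx_1 = -4.00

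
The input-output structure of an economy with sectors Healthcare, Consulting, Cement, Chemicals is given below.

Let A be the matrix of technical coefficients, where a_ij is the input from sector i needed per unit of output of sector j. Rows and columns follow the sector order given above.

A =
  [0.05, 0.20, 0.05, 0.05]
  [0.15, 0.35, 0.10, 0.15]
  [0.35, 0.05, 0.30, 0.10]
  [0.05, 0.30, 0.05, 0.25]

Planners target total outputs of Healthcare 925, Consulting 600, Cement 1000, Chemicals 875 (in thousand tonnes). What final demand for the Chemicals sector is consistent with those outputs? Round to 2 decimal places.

I − A =
  [   0.95    -0.20    -0.05    -0.05]
  [  -0.15     0.65    -0.10    -0.15]
  [  -0.35    -0.05     0.70    -0.10]
  [  -0.05    -0.30    -0.05     0.75]
d = (I − A) x:
  d_1 = (+0.95)·925 + (-0.20)·600 + (-0.05)·1000 + (-0.05)·875 = 665.00
  d_2 = (-0.15)·925 + (+0.65)·600 + (-0.10)·1000 + (-0.15)·875 = 20.00
  d_3 = (-0.35)·925 + (-0.05)·600 + (+0.70)·1000 + (-0.10)·875 = 258.75
  d_4 = (-0.05)·925 + (-0.30)·600 + (-0.05)·1000 + (+0.75)·875 = 380.00

d_4 = 380.00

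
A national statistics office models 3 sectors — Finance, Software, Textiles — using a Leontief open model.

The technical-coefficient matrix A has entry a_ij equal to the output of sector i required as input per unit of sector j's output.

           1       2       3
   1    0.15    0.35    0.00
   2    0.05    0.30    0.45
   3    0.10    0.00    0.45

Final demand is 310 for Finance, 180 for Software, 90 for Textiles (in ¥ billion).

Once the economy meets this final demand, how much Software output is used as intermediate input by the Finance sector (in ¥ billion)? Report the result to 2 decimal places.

z_21 = 27.86

I − A =
  [   0.85    -0.35     0.00]
  [  -0.05     0.70    -0.45]
  [  -0.10     0.00     0.55]
Cofactors of I−A, C_ij = (−1)^(i+j)·(minor ij) (rows/columns in the sector order above):
  C_11 = (0.70)(0.55) − (-0.45)(0.00) = 0.3850
  C_12 = −[(-0.05)(0.55) − (-0.45)(-0.10)] = 0.0725
  C_13 = (-0.05)(0.00) − (0.70)(-0.10) = 0.0700
  C_21 = −[(-0.35)(0.55) − (0.00)(0.00)] = 0.1925
  C_22 = (0.85)(0.55) − (0.00)(-0.10) = 0.4675
  C_23 = −[(0.85)(0.00) − (-0.35)(-0.10)] = 0.0350
  C_31 = (-0.35)(-0.45) − (0.00)(0.70) = 0.1575
  C_32 = −[(0.85)(-0.45) − (0.00)(-0.05)] = 0.3825
  C_33 = (0.85)(0.70) − (-0.35)(-0.05) = 0.5775
det(I−A) = Σ_j (I−A)_1j·C_1j = (0.85)(0.3850) + (-0.35)(0.0725) + (0.00)(0.0700) = 0.301875
adj(I−A) = Cᵀ =
  [ 0.3850   0.1925   0.1575]
  [ 0.0725   0.4675   0.3825]
  [ 0.0700   0.0350   0.5775]
(I − A)⁻¹ = adj(I−A) / det(I−A) ≈
  [   1.2754     0.6377     0.5217]
  [   0.2402     1.5487     1.2671]
  [   0.2319     0.1159     1.9130]
First solve x = (I − A)⁻¹ d = adj(I−A)·d / det(I−A); in particular x_1 = (0.3850·310 + 0.1925·180 + 0.1575·90) / 0.301875 = 168.175 / 0.301875 ≈ 557.1014.
Intermediate flow from 2 to 1: z_21 = a_21 · x_1 = 0.05 × 168.175 / 0.301875 = 8.40875 / 0.301875 ≈ 27.86.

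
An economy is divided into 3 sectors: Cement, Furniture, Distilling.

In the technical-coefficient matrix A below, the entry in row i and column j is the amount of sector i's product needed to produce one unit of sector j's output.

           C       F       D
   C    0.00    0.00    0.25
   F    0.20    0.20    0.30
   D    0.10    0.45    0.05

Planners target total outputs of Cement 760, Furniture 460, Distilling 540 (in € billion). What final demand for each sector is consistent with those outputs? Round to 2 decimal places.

d_C = 625.00, d_F = 54.00, d_D = 230.00

I − A =
  [   1.00     0.00    -0.25]
  [  -0.20     0.80    -0.30]
  [  -0.10    -0.45     0.95]
d = (I − A) x:
  d_C = (+1.00)·760 + (+0.00)·460 + (-0.25)·540 = 625.00
  d_F = (-0.20)·760 + (+0.80)·460 + (-0.30)·540 = 54.00
  d_D = (-0.10)·760 + (-0.45)·460 + (+0.95)·540 = 230.00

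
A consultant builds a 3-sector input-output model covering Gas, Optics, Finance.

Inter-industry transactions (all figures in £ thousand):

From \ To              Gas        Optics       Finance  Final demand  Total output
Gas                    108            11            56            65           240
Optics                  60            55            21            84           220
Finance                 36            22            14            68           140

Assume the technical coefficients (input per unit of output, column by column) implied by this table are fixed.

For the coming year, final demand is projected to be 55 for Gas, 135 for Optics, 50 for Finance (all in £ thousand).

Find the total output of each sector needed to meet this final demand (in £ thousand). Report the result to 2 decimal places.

Technical coefficients a_ij = z_ij / X_j:
  a_GG = 108/240 = 0.45, a_OG = 60/240 = 0.25, a_FG = 36/240 = 0.15
  a_GO = 11/220 = 0.05, a_OO = 55/220 = 0.25, a_FO = 22/220 = 0.10
  a_GF = 56/140 = 0.40, a_OF = 21/140 = 0.15, a_FF = 14/140 = 0.10
I − A =
  [   0.55    -0.05    -0.40]
  [  -0.25     0.75    -0.15]
  [  -0.15    -0.10     0.90]
Cofactors of I−A, C_ij = (−1)^(i+j)·(minor ij) (rows/columns in the sector order above):
  C_11 = (0.75)(0.90) − (-0.15)(-0.10) = 0.6600
  C_12 = −[(-0.25)(0.90) − (-0.15)(-0.15)] = 0.2475
  C_13 = (-0.25)(-0.10) − (0.75)(-0.15) = 0.1375
  C_21 = −[(-0.05)(0.90) − (-0.40)(-0.10)] = 0.0850
  C_22 = (0.55)(0.90) − (-0.40)(-0.15) = 0.4350
  C_23 = −[(0.55)(-0.10) − (-0.05)(-0.15)] = 0.0625
  C_31 = (-0.05)(-0.15) − (-0.40)(0.75) = 0.3075
  C_32 = −[(0.55)(-0.15) − (-0.40)(-0.25)] = 0.1825
  C_33 = (0.55)(0.75) − (-0.05)(-0.25) = 0.4000
det(I−A) = Σ_j (I−A)_1j·C_1j = (0.55)(0.6600) + (-0.05)(0.2475) + (-0.40)(0.1375) = 0.295625
adj(I−A) = Cᵀ =
  [ 0.6600   0.0850   0.3075]
  [ 0.2475   0.4350   0.1825]
  [ 0.1375   0.0625   0.4000]
(I − A)⁻¹ = adj(I−A) / det(I−A) ≈
  [   2.2326     0.2875     1.0402]
  [   0.8372     1.4715     0.6173]
  [   0.4651     0.2114     1.3531]
x = (I − A)⁻¹ d = adj(I−A)·d / det(I−A), with det(I−A) = 0.295625:
  x_G = (0.6600·55 + 0.0850·135 + 0.3075·50) / 0.295625 = 63.15 / 0.295625 ≈ 213.62
  x_O = (0.2475·55 + 0.4350·135 + 0.1825·50) / 0.295625 = 81.4625 / 0.295625 ≈ 275.56
  x_F = (0.1375·55 + 0.0625·135 + 0.4000·50) / 0.295625 = 36.00 / 0.295625 ≈ 121.78

x_G = 213.62, x_O = 275.56, x_F = 121.78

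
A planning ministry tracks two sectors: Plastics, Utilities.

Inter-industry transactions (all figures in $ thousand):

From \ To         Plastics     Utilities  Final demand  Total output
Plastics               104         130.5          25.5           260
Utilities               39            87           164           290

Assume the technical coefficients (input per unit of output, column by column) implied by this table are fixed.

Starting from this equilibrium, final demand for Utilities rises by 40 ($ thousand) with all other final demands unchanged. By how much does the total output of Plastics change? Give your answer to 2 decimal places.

Technical coefficients a_ij = z_ij / X_j:
  a_11 = 104/260 = 0.40, a_21 = 39/260 = 0.15
  a_12 = 130.5/290 = 0.45, a_22 = 87/290 = 0.30
I − A =
  [   0.60    -0.45]
  [  -0.15     0.70]
det(I−A) = (0.60)(0.70) − (-0.45)(-0.15) = 0.3525
adj(I−A) = [[0.70, 0.45], [0.15, 0.60]]
(I − A)⁻¹ = adj(I−A) / det(I−A) ≈
  [   1.9858     1.2766]
  [   0.4255     1.7021]
Δx = (I − A)⁻¹ Δd with Δd having +40 in the Utilities component and 0 elsewhere.
So Δx_1 = L_12 · (+40), where L_12 = adj(I−A)_12 / det(I−A) = 0.45 / 0.3525.
Δx_1 = 0.45 × (+40) / 0.3525 = 18.00 / 0.3525 ≈ 51.06.

Δx_1 = 51.06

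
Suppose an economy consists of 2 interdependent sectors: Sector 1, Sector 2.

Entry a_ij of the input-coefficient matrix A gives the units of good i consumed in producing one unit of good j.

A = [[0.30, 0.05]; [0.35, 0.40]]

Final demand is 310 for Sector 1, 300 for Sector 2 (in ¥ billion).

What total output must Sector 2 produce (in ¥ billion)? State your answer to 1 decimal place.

I − A =
  [   0.70    -0.05]
  [  -0.35     0.60]
det(I−A) = (0.70)(0.60) − (-0.05)(-0.35) = 0.4025
adj(I−A) = [[0.60, 0.05], [0.35, 0.70]]
(I − A)⁻¹ = adj(I−A) / det(I−A) ≈
  [   1.4907     0.1242]
  [   0.8696     1.7391]
x = (I − A)⁻¹ d = adj(I−A)·d / det(I−A), with det(I−A) = 0.4025:
  x_1 = (0.60·310 + 0.05·300) / 0.4025 = 201.00 / 0.4025 ≈ 499.4
  x_2 = (0.35·310 + 0.70·300) / 0.4025 = 318.50 / 0.4025 ≈ 791.3

x_2 = 791.3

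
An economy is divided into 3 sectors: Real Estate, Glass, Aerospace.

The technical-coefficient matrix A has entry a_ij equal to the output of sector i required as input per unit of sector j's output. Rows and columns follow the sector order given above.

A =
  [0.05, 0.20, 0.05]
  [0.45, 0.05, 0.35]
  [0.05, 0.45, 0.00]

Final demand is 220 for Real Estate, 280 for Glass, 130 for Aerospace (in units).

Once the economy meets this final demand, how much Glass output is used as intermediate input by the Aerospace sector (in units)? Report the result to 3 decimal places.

z_GA = 153.188

I − A =
  [   0.95    -0.20    -0.05]
  [  -0.45     0.95    -0.35]
  [  -0.05    -0.45     1.00]
Cofactors of I−A, C_ij = (−1)^(i+j)·(minor ij) (rows/columns in the sector order above):
  C_11 = (0.95)(1.00) − (-0.35)(-0.45) = 0.7925
  C_12 = −[(-0.45)(1.00) − (-0.35)(-0.05)] = 0.4675
  C_13 = (-0.45)(-0.45) − (0.95)(-0.05) = 0.2500
  C_21 = −[(-0.20)(1.00) − (-0.05)(-0.45)] = 0.2225
  C_22 = (0.95)(1.00) − (-0.05)(-0.05) = 0.9475
  C_23 = −[(0.95)(-0.45) − (-0.20)(-0.05)] = 0.4375
  C_31 = (-0.20)(-0.35) − (-0.05)(0.95) = 0.1175
  C_32 = −[(0.95)(-0.35) − (-0.05)(-0.45)] = 0.3550
  C_33 = (0.95)(0.95) − (-0.20)(-0.45) = 0.8125
det(I−A) = Σ_j (I−A)_1j·C_1j = (0.95)(0.7925) + (-0.20)(0.4675) + (-0.05)(0.2500) = 0.646875
adj(I−A) = Cᵀ =
  [ 0.7925   0.2225   0.1175]
  [ 0.4675   0.9475   0.3550]
  [ 0.2500   0.4375   0.8125]
(I − A)⁻¹ = adj(I−A) / det(I−A) ≈
  [   1.2251     0.3440     0.1816]
  [   0.7227     1.4647     0.5488]
  [   0.3865     0.6763     1.2560]
First solve x = (I − A)⁻¹ d = adj(I−A)·d / det(I−A); in particular x_A = (0.2500·220 + 0.4375·280 + 0.8125·130) / 0.646875 = 283.125 / 0.646875 ≈ 437.68116.
Intermediate flow from G to A: z_GA = a_GA · x_A = 0.35 × 283.125 / 0.646875 = 99.09375 / 0.646875 ≈ 153.188.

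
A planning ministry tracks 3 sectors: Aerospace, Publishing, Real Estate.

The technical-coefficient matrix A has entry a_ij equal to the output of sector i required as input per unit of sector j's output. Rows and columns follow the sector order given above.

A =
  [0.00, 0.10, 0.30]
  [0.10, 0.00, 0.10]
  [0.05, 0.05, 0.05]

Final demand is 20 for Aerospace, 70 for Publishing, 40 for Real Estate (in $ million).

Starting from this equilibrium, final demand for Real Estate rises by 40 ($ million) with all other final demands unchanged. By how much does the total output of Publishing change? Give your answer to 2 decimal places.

I − A =
  [   1.00    -0.10    -0.30]
  [  -0.10     1.00    -0.10]
  [  -0.05    -0.05     0.95]
Cofactors of I−A, C_ij = (−1)^(i+j)·(minor ij) (rows/columns in the sector order above):
  C_11 = (1.00)(0.95) − (-0.10)(-0.05) = 0.9450
  C_12 = −[(-0.10)(0.95) − (-0.10)(-0.05)] = 0.1000
  C_13 = (-0.10)(-0.05) − (1.00)(-0.05) = 0.0550
  C_21 = −[(-0.10)(0.95) − (-0.30)(-0.05)] = 0.1100
  C_22 = (1.00)(0.95) − (-0.30)(-0.05) = 0.9350
  C_23 = −[(1.00)(-0.05) − (-0.10)(-0.05)] = 0.0550
  C_31 = (-0.10)(-0.10) − (-0.30)(1.00) = 0.3100
  C_32 = −[(1.00)(-0.10) − (-0.30)(-0.10)] = 0.1300
  C_33 = (1.00)(1.00) − (-0.10)(-0.10) = 0.9900
det(I−A) = Σ_j (I−A)_1j·C_1j = (1.00)(0.9450) + (-0.10)(0.1000) + (-0.30)(0.0550) = 0.9185
adj(I−A) = Cᵀ =
  [ 0.9450   0.1100   0.3100]
  [ 0.1000   0.9350   0.1300]
  [ 0.0550   0.0550   0.9900]
(I − A)⁻¹ = adj(I−A) / det(I−A) ≈
  [   1.0289     0.1198     0.3375]
  [   0.1089     1.0180     0.1415]
  [   0.0599     0.0599     1.0778]
Δx = (I − A)⁻¹ Δd with Δd having +40 in the Real Estate component and 0 elsewhere.
So Δx_2 = L_23 · (+40), where L_23 = adj(I−A)_23 / det(I−A) = 0.1300 / 0.9185.
Δx_2 = 0.1300 × (+40) / 0.9185 = 5.20 / 0.9185 ≈ 5.66.

Δx_2 = 5.66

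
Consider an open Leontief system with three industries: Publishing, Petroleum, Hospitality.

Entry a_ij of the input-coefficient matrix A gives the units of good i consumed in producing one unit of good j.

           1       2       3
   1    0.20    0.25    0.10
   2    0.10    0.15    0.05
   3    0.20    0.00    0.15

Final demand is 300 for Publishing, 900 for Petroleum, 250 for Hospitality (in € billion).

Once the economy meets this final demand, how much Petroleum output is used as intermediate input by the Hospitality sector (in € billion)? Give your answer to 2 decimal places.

I − A =
  [   0.80    -0.25    -0.10]
  [  -0.10     0.85    -0.05]
  [  -0.20     0.00     0.85]
Cofactors of I−A, C_ij = (−1)^(i+j)·(minor ij) (rows/columns in the sector order above):
  C_11 = (0.85)(0.85) − (-0.05)(0.00) = 0.7225
  C_12 = −[(-0.10)(0.85) − (-0.05)(-0.20)] = 0.0950
  C_13 = (-0.10)(0.00) − (0.85)(-0.20) = 0.1700
  C_21 = −[(-0.25)(0.85) − (-0.10)(0.00)] = 0.2125
  C_22 = (0.80)(0.85) − (-0.10)(-0.20) = 0.6600
  C_23 = −[(0.80)(0.00) − (-0.25)(-0.20)] = 0.0500
  C_31 = (-0.25)(-0.05) − (-0.10)(0.85) = 0.0975
  C_32 = −[(0.80)(-0.05) − (-0.10)(-0.10)] = 0.0500
  C_33 = (0.80)(0.85) − (-0.25)(-0.10) = 0.6550
det(I−A) = Σ_j (I−A)_1j·C_1j = (0.80)(0.7225) + (-0.25)(0.0950) + (-0.10)(0.1700) = 0.53725
adj(I−A) = Cᵀ =
  [ 0.7225   0.2125   0.0975]
  [ 0.0950   0.6600   0.0500]
  [ 0.1700   0.0500   0.6550]
(I − A)⁻¹ = adj(I−A) / det(I−A) ≈
  [   1.3448     0.3955     0.1815]
  [   0.1768     1.2285     0.0931]
  [   0.3164     0.0931     1.2192]
First solve x = (I − A)⁻¹ d = adj(I−A)·d / det(I−A); in particular x_3 = (0.1700·300 + 0.0500·900 + 0.6550·250) / 0.53725 = 259.75 / 0.53725 ≈ 483.4807.
Intermediate flow from 2 to 3: z_23 = a_23 · x_3 = 0.05 × 259.75 / 0.53725 = 12.9875 / 0.53725 ≈ 24.17.

z_23 = 24.17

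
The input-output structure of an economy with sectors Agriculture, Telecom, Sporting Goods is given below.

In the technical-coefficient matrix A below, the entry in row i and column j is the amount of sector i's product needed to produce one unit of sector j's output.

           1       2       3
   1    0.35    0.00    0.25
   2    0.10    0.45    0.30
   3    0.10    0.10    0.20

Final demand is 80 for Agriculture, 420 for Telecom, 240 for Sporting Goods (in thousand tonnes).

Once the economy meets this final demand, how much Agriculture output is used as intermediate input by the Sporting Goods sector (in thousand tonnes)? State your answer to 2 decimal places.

I − A =
  [   0.65     0.00    -0.25]
  [  -0.10     0.55    -0.30]
  [  -0.10    -0.10     0.80]
Cofactors of I−A, C_ij = (−1)^(i+j)·(minor ij) (rows/columns in the sector order above):
  C_11 = (0.55)(0.80) − (-0.30)(-0.10) = 0.4100
  C_12 = −[(-0.10)(0.80) − (-0.30)(-0.10)] = 0.1100
  C_13 = (-0.10)(-0.10) − (0.55)(-0.10) = 0.0650
  C_21 = −[(0.00)(0.80) − (-0.25)(-0.10)] = 0.0250
  C_22 = (0.65)(0.80) − (-0.25)(-0.10) = 0.4950
  C_23 = −[(0.65)(-0.10) − (0.00)(-0.10)] = 0.0650
  C_31 = (0.00)(-0.30) − (-0.25)(0.55) = 0.1375
  C_32 = −[(0.65)(-0.30) − (-0.25)(-0.10)] = 0.2200
  C_33 = (0.65)(0.55) − (0.00)(-0.10) = 0.3575
det(I−A) = Σ_j (I−A)_1j·C_1j = (0.65)(0.4100) + (0.00)(0.1100) + (-0.25)(0.0650) = 0.25025
adj(I−A) = Cᵀ =
  [ 0.4100   0.0250   0.1375]
  [ 0.1100   0.4950   0.2200]
  [ 0.0650   0.0650   0.3575]
(I − A)⁻¹ = adj(I−A) / det(I−A) ≈
  [   1.6384     0.0999     0.5495]
  [   0.4396     1.9780     0.8791]
  [   0.2597     0.2597     1.4286]
First solve x = (I − A)⁻¹ d = adj(I−A)·d / det(I−A); in particular x_3 = (0.0650·80 + 0.0650·420 + 0.3575·240) / 0.25025 = 118.30 / 0.25025 ≈ 472.7273.
Intermediate flow from 1 to 3: z_13 = a_13 · x_3 = 0.25 × 118.30 / 0.25025 = 29.575 / 0.25025 ≈ 118.18.

z_13 = 118.18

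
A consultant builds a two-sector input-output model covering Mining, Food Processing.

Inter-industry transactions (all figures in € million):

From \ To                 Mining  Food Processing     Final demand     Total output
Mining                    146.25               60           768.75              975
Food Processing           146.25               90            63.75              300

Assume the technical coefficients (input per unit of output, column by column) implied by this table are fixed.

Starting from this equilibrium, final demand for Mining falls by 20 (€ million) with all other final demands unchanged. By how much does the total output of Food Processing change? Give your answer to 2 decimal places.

Δx_2 = -5.31

Technical coefficients a_ij = z_ij / X_j:
  a_11 = 146.25/975 = 0.15, a_21 = 146.25/975 = 0.15
  a_12 = 60/300 = 0.20, a_22 = 90/300 = 0.30
I − A =
  [   0.85    -0.20]
  [  -0.15     0.70]
det(I−A) = (0.85)(0.70) − (-0.20)(-0.15) = 0.5650
adj(I−A) = [[0.70, 0.20], [0.15, 0.85]]
(I − A)⁻¹ = adj(I−A) / det(I−A) ≈
  [   1.2389     0.3540]
  [   0.2655     1.5044]
Δx = (I − A)⁻¹ Δd with Δd having -20 in the Mining component and 0 elsewhere.
So Δx_2 = L_21 · (-20), where L_21 = adj(I−A)_21 / det(I−A) = 0.15 / 0.5650.
Δx_2 = 0.15 × (-20) / 0.5650 = -3.00 / 0.5650 ≈ -5.31.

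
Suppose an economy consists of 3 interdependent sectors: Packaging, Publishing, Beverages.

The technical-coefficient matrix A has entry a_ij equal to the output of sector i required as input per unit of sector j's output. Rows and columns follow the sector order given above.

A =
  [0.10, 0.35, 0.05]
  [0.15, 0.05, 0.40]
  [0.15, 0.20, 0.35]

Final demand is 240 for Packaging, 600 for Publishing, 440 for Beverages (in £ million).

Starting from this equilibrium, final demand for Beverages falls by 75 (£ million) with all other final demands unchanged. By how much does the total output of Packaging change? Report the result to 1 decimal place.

I − A =
  [   0.90    -0.35    -0.05]
  [  -0.15     0.95    -0.40]
  [  -0.15    -0.20     0.65]
Cofactors of I−A, C_ij = (−1)^(i+j)·(minor ij) (rows/columns in the sector order above):
  C_11 = (0.95)(0.65) − (-0.40)(-0.20) = 0.5375
  C_12 = −[(-0.15)(0.65) − (-0.40)(-0.15)] = 0.1575
  C_13 = (-0.15)(-0.20) − (0.95)(-0.15) = 0.1725
  C_21 = −[(-0.35)(0.65) − (-0.05)(-0.20)] = 0.2375
  C_22 = (0.90)(0.65) − (-0.05)(-0.15) = 0.5775
  C_23 = −[(0.90)(-0.20) − (-0.35)(-0.15)] = 0.2325
  C_31 = (-0.35)(-0.40) − (-0.05)(0.95) = 0.1875
  C_32 = −[(0.90)(-0.40) − (-0.05)(-0.15)] = 0.3675
  C_33 = (0.90)(0.95) − (-0.35)(-0.15) = 0.8025
det(I−A) = Σ_j (I−A)_1j·C_1j = (0.90)(0.5375) + (-0.35)(0.1575) + (-0.05)(0.1725) = 0.4200
adj(I−A) = Cᵀ =
  [ 0.5375   0.2375   0.1875]
  [ 0.1575   0.5775   0.3675]
  [ 0.1725   0.2325   0.8025]
(I − A)⁻¹ = adj(I−A) / det(I−A) ≈
  [   1.2798     0.5655     0.4464]
  [   0.3750     1.3750     0.8750]
  [   0.4107     0.5536     1.9107]
Δx = (I − A)⁻¹ Δd with Δd having -75 in the Beverages component and 0 elsewhere.
So Δx_1 = L_13 · (-75), where L_13 = adj(I−A)_13 / det(I−A) = 0.1875 / 0.4200.
Δx_1 = 0.1875 × (-75) / 0.4200 = -14.0625 / 0.4200 ≈ -33.5.

Δx_1 = -33.5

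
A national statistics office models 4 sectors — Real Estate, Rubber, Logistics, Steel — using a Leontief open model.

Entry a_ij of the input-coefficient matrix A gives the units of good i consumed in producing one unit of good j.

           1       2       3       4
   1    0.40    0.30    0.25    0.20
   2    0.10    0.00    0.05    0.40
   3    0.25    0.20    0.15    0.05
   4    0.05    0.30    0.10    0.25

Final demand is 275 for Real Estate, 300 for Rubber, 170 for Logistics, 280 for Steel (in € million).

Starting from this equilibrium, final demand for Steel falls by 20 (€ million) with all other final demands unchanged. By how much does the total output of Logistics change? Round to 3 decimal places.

Δx_3 = -15.011

I − A =
  [   0.60    -0.30    -0.25    -0.20]
  [  -0.10     1.00    -0.05    -0.40]
  [  -0.25    -0.20     0.85    -0.05]
  [  -0.05    -0.30    -0.10     0.75]
Compute the cofactors C_ij = (−1)^(i+j)·(3×3 minor ij) of I−A; the adjugate is their transpose:
adj(I−A) = Cᵀ =
  [ 0.51425   0.28600   0.20375   0.30325]
  [ 0.09975   0.31850   0.07175   0.20125]
  [ 0.18050   0.16900   0.33350   0.16050]
  [ 0.09825   0.16900   0.08675   0.40725]
det(I−A) = Σ_j (I−A)_1j·C_1j = (0.60)(0.51425) + (-0.30)(0.09975) + (-0.25)(0.18050) + (-0.20)(0.09825) = 0.21385
(I − A)⁻¹ = adj(I−A) / det(I−A) ≈
  [   2.4047     1.3374     0.9528     1.4181]
  [   0.4664     1.4894     0.3355     0.9411]
  [   0.8440     0.7903     1.5595     0.7505]
  [   0.4594     0.7903     0.4057     1.9044]
Δx = (I − A)⁻¹ Δd with Δd having -20 in the Steel component and 0 elsewhere.
So Δx_3 = L_34 · (-20), where L_34 = adj(I−A)_34 / det(I−A) = 0.16050 / 0.21385.
Δx_3 = 0.16050 × (-20) / 0.21385 = -3.21 / 0.21385 ≈ -15.011.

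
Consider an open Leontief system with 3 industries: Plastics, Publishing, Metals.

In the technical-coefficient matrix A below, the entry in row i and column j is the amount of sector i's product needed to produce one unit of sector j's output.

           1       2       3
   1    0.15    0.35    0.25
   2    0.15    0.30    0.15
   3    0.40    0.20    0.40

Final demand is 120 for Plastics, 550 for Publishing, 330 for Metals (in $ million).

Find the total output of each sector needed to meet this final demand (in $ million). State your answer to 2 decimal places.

I − A =
  [   0.85    -0.35    -0.25]
  [  -0.15     0.70    -0.15]
  [  -0.40    -0.20     0.60]
Cofactors of I−A, C_ij = (−1)^(i+j)·(minor ij) (rows/columns in the sector order above):
  C_11 = (0.70)(0.60) − (-0.15)(-0.20) = 0.3900
  C_12 = −[(-0.15)(0.60) − (-0.15)(-0.40)] = 0.1500
  C_13 = (-0.15)(-0.20) − (0.70)(-0.40) = 0.3100
  C_21 = −[(-0.35)(0.60) − (-0.25)(-0.20)] = 0.2600
  C_22 = (0.85)(0.60) − (-0.25)(-0.40) = 0.4100
  C_23 = −[(0.85)(-0.20) − (-0.35)(-0.40)] = 0.3100
  C_31 = (-0.35)(-0.15) − (-0.25)(0.70) = 0.2275
  C_32 = −[(0.85)(-0.15) − (-0.25)(-0.15)] = 0.1650
  C_33 = (0.85)(0.70) − (-0.35)(-0.15) = 0.5425
det(I−A) = Σ_j (I−A)_1j·C_1j = (0.85)(0.3900) + (-0.35)(0.1500) + (-0.25)(0.3100) = 0.2015
adj(I−A) = Cᵀ =
  [ 0.3900   0.2600   0.2275]
  [ 0.1500   0.4100   0.1650]
  [ 0.3100   0.3100   0.5425]
(I − A)⁻¹ = adj(I−A) / det(I−A) ≈
  [   1.9355     1.2903     1.1290]
  [   0.7444     2.0347     0.8189]
  [   1.5385     1.5385     2.6923]
x = (I − A)⁻¹ d = adj(I−A)·d / det(I−A), with det(I−A) = 0.2015:
  x_1 = (0.3900·120 + 0.2600·550 + 0.2275·330) / 0.2015 = 264.875 / 0.2015 ≈ 1314.52
  x_2 = (0.1500·120 + 0.4100·550 + 0.1650·330) / 0.2015 = 297.95 / 0.2015 ≈ 1478.66
  x_3 = (0.3100·120 + 0.3100·550 + 0.5425·330) / 0.2015 = 386.725 / 0.2015 ≈ 1919.23

x_1 = 1314.52, x_2 = 1478.66, x_3 = 1919.23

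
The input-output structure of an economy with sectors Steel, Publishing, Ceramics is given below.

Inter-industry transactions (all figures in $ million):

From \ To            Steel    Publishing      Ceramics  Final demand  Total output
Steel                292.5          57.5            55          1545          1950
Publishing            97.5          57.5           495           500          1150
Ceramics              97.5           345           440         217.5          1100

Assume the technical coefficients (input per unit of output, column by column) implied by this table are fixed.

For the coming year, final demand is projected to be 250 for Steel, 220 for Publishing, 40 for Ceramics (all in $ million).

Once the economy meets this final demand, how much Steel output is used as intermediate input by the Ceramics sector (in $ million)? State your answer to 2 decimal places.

Technical coefficients a_ij = z_ij / X_j:
  a_SS = 292.5/1950 = 0.15, a_PS = 97.5/1950 = 0.05, a_CS = 97.5/1950 = 0.05
  a_SP = 57.5/1150 = 0.05, a_PP = 57.5/1150 = 0.05, a_CP = 345/1150 = 0.30
  a_SC = 55/1100 = 0.05, a_PC = 495/1100 = 0.45, a_CC = 440/1100 = 0.40
I − A =
  [   0.85    -0.05    -0.05]
  [  -0.05     0.95    -0.45]
  [  -0.05    -0.30     0.60]
Cofactors of I−A, C_ij = (−1)^(i+j)·(minor ij) (rows/columns in the sector order above):
  C_11 = (0.95)(0.60) − (-0.45)(-0.30) = 0.4350
  C_12 = −[(-0.05)(0.60) − (-0.45)(-0.05)] = 0.0525
  C_13 = (-0.05)(-0.30) − (0.95)(-0.05) = 0.0625
  C_21 = −[(-0.05)(0.60) − (-0.05)(-0.30)] = 0.0450
  C_22 = (0.85)(0.60) − (-0.05)(-0.05) = 0.5075
  C_23 = −[(0.85)(-0.30) − (-0.05)(-0.05)] = 0.2575
  C_31 = (-0.05)(-0.45) − (-0.05)(0.95) = 0.0700
  C_32 = −[(0.85)(-0.45) − (-0.05)(-0.05)] = 0.3850
  C_33 = (0.85)(0.95) − (-0.05)(-0.05) = 0.8050
det(I−A) = Σ_j (I−A)_1j·C_1j = (0.85)(0.4350) + (-0.05)(0.0525) + (-0.05)(0.0625) = 0.3640
adj(I−A) = Cᵀ =
  [ 0.4350   0.0450   0.0700]
  [ 0.0525   0.5075   0.3850]
  [ 0.0625   0.2575   0.8050]
(I − A)⁻¹ = adj(I−A) / det(I−A) ≈
  [   1.1951     0.1236     0.1923]
  [   0.1442     1.3942     1.0577]
  [   0.1717     0.7074     2.2115]
First solve x = (I − A)⁻¹ d = adj(I−A)·d / det(I−A); in particular x_C = (0.0625·250 + 0.2575·220 + 0.8050·40) / 0.3640 = 104.475 / 0.3640 ≈ 287.0192.
Intermediate flow from S to C: z_SC = a_SC · x_C = 0.05 × 104.475 / 0.3640 = 5.22375 / 0.3640 ≈ 14.35.

z_SC = 14.35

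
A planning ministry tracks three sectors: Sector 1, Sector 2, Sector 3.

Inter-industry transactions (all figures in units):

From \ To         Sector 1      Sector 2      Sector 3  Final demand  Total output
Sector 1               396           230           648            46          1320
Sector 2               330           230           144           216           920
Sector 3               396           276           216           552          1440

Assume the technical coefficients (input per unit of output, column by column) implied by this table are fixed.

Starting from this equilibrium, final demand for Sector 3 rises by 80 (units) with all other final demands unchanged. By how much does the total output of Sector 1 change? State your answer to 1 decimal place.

Δx_1 = 126.3

Technical coefficients a_ij = z_ij / X_j:
  a_11 = 396/1320 = 0.30, a_21 = 330/1320 = 0.25, a_31 = 396/1320 = 0.30
  a_12 = 230/920 = 0.25, a_22 = 230/920 = 0.25, a_32 = 276/920 = 0.30
  a_13 = 648/1440 = 0.45, a_23 = 144/1440 = 0.10, a_33 = 216/1440 = 0.15
I − A =
  [   0.70    -0.25    -0.45]
  [  -0.25     0.75    -0.10]
  [  -0.30    -0.30     0.85]
Cofactors of I−A, C_ij = (−1)^(i+j)·(minor ij) (rows/columns in the sector order above):
  C_11 = (0.75)(0.85) − (-0.10)(-0.30) = 0.6075
  C_12 = −[(-0.25)(0.85) − (-0.10)(-0.30)] = 0.2425
  C_13 = (-0.25)(-0.30) − (0.75)(-0.30) = 0.3000
  C_21 = −[(-0.25)(0.85) − (-0.45)(-0.30)] = 0.3475
  C_22 = (0.70)(0.85) − (-0.45)(-0.30) = 0.4600
  C_23 = −[(0.70)(-0.30) − (-0.25)(-0.30)] = 0.2850
  C_31 = (-0.25)(-0.10) − (-0.45)(0.75) = 0.3625
  C_32 = −[(0.70)(-0.10) − (-0.45)(-0.25)] = 0.1825
  C_33 = (0.70)(0.75) − (-0.25)(-0.25) = 0.4625
det(I−A) = Σ_j (I−A)_1j·C_1j = (0.70)(0.6075) + (-0.25)(0.2425) + (-0.45)(0.3000) = 0.229625
adj(I−A) = Cᵀ =
  [ 0.6075   0.3475   0.3625]
  [ 0.2425   0.4600   0.1825]
  [ 0.3000   0.2850   0.4625]
(I − A)⁻¹ = adj(I−A) / det(I−A) ≈
  [   2.6456     1.5133     1.5787]
  [   1.0561     2.0033     0.7948]
  [   1.3065     1.2412     2.0142]
Δx = (I − A)⁻¹ Δd with Δd having +80 in the Sector 3 component and 0 elsewhere.
So Δx_1 = L_13 · (+80), where L_13 = adj(I−A)_13 / det(I−A) = 0.3625 / 0.229625.
Δx_1 = 0.3625 × (+80) / 0.229625 = 29.00 / 0.229625 ≈ 126.3.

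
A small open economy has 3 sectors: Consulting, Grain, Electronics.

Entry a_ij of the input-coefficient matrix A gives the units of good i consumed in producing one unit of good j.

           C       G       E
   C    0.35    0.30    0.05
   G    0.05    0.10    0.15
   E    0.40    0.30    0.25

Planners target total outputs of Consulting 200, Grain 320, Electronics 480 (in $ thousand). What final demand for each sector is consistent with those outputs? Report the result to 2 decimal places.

I − A =
  [   0.65    -0.30    -0.05]
  [  -0.05     0.90    -0.15]
  [  -0.40    -0.30     0.75]
d = (I − A) x:
  d_C = (+0.65)·200 + (-0.30)·320 + (-0.05)·480 = 10.00
  d_G = (-0.05)·200 + (+0.90)·320 + (-0.15)·480 = 206.00
  d_E = (-0.40)·200 + (-0.30)·320 + (+0.75)·480 = 184.00

d_C = 10.00, d_G = 206.00, d_E = 184.00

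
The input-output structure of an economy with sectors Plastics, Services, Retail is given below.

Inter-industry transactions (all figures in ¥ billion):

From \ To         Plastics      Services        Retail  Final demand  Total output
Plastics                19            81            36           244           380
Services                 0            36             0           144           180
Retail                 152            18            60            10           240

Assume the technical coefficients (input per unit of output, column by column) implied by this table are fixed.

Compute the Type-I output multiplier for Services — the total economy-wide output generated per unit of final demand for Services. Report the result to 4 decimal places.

m_S = 2.4521

Technical coefficients a_ij = z_ij / X_j:
  a_PP = 19/380 = 0.05, a_SP = 0/380 = 0.00, a_RP = 152/380 = 0.40
  a_PS = 81/180 = 0.45, a_SS = 36/180 = 0.20, a_RS = 18/180 = 0.10
  a_PR = 36/240 = 0.15, a_SR = 0/240 = 0.00, a_RR = 60/240 = 0.25
I − A =
  [   0.95    -0.45    -0.15]
  [   0.00     0.80     0.00]
  [  -0.40    -0.10     0.75]
Cofactors of I−A, C_ij = (−1)^(i+j)·(minor ij) (rows/columns in the sector order above):
  C_11 = (0.80)(0.75) − (0.00)(-0.10) = 0.6000
  C_12 = −[(0.00)(0.75) − (0.00)(-0.40)] = 0.0000
  C_13 = (0.00)(-0.10) − (0.80)(-0.40) = 0.3200
  C_21 = −[(-0.45)(0.75) − (-0.15)(-0.10)] = 0.3525
  C_22 = (0.95)(0.75) − (-0.15)(-0.40) = 0.6525
  C_23 = −[(0.95)(-0.10) − (-0.45)(-0.40)] = 0.2750
  C_31 = (-0.45)(0.00) − (-0.15)(0.80) = 0.1200
  C_32 = −[(0.95)(0.00) − (-0.15)(0.00)] = 0.0000
  C_33 = (0.95)(0.80) − (-0.45)(0.00) = 0.7600
det(I−A) = Σ_j (I−A)_1j·C_1j = (0.95)(0.6000) + (-0.45)(0.0000) + (-0.15)(0.3200) = 0.5220
adj(I−A) = Cᵀ =
  [ 0.6000   0.3525   0.1200]
  [ 0.0000   0.6525   0.0000]
  [ 0.3200   0.2750   0.7600]
(I − A)⁻¹ = adj(I−A) / det(I−A) ≈
  [   1.14943     0.67529     0.22989]
  [   0.00000     1.25000     0.00000]
  [   0.61303     0.52682     1.45594]
The output multiplier for sector j is the column-j sum of the Leontief inverse (I − A)⁻¹ = adj(I−A) / det(I−A).
Column S of adj(I−A): (0.3525, 0.6525, 0.2750); det(I−A) = 0.5220.
m_S = (0.3525 + 0.6525 + 0.2750) / 0.5220 = 1.28 / 0.5220 ≈ 2.4521.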